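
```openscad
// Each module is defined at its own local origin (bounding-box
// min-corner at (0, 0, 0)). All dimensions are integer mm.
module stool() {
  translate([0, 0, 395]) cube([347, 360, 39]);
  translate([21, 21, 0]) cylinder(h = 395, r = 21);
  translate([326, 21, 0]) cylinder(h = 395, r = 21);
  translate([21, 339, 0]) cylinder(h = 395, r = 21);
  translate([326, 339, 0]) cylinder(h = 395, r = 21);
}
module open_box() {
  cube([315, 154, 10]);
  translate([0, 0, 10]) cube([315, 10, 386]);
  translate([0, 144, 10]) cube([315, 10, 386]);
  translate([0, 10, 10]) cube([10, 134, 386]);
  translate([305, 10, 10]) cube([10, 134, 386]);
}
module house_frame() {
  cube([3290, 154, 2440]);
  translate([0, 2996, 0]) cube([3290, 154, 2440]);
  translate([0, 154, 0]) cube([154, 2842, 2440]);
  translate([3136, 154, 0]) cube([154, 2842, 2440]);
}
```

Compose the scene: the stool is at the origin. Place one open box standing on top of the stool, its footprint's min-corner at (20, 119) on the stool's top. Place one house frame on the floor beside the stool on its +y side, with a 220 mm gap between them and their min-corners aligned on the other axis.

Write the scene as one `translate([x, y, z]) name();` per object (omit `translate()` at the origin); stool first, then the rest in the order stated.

stool();
translate([20, 119, 434]) open_box();
translate([0, 580, 0]) house_frame();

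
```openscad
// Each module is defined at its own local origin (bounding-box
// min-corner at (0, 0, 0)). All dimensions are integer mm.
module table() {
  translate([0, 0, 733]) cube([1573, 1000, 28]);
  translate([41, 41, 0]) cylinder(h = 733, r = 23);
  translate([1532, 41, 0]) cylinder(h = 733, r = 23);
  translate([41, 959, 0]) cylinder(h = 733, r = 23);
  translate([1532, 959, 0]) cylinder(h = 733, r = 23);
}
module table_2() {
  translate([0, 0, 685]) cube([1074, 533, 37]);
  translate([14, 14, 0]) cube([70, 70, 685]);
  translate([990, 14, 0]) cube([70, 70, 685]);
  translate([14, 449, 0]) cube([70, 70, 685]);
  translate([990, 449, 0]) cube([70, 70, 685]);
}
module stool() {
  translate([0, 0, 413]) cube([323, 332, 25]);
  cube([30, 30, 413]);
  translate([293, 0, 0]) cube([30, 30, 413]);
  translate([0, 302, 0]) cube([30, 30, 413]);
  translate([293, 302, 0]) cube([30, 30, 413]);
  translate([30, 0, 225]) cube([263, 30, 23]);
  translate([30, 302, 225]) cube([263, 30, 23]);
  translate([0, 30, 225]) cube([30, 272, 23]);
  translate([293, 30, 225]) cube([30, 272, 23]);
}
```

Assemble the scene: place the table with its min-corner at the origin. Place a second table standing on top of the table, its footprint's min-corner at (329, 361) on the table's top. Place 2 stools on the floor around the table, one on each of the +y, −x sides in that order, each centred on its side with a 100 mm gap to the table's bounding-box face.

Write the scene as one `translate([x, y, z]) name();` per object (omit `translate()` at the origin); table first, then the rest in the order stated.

table();
translate([329, 361, 761]) table_2();
translate([625, 1100, 0]) stool();
translate([-423, 334, 0]) stool();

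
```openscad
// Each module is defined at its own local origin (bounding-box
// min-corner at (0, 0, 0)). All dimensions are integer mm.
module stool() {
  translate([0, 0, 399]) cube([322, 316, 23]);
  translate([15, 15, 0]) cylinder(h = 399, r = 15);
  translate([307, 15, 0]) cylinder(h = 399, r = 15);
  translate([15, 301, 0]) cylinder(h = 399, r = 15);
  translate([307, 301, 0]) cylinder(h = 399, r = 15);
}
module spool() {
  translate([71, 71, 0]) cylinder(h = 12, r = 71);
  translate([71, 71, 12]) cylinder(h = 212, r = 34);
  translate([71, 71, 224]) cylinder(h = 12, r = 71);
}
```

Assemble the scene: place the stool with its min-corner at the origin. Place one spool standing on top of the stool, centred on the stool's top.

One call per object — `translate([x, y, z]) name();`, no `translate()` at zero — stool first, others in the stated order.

stool();
translate([90, 87, 422]) spool();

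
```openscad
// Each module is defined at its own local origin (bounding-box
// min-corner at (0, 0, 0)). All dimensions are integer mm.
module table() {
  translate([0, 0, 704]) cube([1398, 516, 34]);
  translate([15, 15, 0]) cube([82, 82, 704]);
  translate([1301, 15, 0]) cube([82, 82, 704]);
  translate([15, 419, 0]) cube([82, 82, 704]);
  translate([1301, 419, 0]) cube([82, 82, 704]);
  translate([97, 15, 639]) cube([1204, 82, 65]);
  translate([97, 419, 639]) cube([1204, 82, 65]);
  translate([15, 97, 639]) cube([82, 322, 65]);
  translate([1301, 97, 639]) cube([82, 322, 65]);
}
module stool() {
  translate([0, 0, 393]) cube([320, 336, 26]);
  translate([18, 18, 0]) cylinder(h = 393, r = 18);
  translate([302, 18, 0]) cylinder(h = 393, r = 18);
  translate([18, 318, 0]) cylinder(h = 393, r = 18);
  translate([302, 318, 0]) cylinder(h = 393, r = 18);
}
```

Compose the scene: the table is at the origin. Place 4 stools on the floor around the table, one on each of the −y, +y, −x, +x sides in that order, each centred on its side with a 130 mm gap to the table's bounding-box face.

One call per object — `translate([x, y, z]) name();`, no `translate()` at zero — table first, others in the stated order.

table();
translate([539, -466, 0]) stool();
translate([539, 646, 0]) stool();
translate([-450, 90, 0]) stool();
translate([1528, 90, 0]) stool();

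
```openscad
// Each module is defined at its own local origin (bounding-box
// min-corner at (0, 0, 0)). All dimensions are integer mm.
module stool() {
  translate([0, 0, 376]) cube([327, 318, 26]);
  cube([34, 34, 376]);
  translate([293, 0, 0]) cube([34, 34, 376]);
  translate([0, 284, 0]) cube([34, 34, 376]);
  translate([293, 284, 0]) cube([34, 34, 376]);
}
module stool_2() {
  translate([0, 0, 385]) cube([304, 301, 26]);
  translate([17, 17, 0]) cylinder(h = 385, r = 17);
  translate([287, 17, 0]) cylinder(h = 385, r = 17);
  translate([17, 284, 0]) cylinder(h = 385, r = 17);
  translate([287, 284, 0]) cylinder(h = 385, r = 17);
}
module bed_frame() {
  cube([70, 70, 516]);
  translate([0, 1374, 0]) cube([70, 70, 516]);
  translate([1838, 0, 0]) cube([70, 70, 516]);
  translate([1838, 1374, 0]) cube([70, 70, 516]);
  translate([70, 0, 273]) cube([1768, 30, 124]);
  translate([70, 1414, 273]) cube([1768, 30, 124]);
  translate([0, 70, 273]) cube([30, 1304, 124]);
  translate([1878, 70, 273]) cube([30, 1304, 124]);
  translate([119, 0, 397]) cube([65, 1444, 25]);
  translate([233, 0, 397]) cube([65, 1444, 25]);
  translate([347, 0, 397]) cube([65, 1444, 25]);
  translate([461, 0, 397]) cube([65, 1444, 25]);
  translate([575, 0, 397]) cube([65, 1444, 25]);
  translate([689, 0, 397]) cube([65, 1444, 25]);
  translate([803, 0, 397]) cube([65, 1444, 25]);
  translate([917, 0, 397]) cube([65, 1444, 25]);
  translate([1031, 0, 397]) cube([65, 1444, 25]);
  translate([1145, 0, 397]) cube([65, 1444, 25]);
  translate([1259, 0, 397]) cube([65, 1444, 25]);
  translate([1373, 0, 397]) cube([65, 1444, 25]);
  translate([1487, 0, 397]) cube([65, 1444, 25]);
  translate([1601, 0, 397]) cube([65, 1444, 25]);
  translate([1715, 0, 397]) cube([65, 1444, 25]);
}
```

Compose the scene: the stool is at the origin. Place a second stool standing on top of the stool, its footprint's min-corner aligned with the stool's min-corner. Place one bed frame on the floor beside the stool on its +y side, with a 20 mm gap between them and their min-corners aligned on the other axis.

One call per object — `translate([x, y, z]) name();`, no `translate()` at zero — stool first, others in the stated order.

stool();
translate([0, 0, 402]) stool_2();
translate([0, 338, 0]) bed_frame();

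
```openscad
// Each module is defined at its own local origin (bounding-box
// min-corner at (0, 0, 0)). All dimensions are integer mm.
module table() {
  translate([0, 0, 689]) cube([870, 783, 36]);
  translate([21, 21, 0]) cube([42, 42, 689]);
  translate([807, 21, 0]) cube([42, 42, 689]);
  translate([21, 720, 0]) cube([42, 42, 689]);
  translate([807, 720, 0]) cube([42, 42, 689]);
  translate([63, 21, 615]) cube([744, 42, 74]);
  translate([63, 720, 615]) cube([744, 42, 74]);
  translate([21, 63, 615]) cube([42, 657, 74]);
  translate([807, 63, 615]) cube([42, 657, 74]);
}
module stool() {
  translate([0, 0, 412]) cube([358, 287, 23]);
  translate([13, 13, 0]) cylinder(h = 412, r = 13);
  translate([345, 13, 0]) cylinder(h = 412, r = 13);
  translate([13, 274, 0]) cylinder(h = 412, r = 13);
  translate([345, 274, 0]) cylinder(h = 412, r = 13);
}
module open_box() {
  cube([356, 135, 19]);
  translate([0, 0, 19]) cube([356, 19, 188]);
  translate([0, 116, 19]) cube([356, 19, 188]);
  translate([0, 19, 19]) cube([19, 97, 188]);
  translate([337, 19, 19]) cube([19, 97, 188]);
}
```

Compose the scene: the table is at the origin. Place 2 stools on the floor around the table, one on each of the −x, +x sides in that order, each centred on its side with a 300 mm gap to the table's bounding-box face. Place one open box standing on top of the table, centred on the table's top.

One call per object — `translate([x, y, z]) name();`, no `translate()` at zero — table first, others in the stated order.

table();
translate([-658, 248, 0]) stool();
translate([1170, 248, 0]) stool();
translate([257, 324, 725]) open_box();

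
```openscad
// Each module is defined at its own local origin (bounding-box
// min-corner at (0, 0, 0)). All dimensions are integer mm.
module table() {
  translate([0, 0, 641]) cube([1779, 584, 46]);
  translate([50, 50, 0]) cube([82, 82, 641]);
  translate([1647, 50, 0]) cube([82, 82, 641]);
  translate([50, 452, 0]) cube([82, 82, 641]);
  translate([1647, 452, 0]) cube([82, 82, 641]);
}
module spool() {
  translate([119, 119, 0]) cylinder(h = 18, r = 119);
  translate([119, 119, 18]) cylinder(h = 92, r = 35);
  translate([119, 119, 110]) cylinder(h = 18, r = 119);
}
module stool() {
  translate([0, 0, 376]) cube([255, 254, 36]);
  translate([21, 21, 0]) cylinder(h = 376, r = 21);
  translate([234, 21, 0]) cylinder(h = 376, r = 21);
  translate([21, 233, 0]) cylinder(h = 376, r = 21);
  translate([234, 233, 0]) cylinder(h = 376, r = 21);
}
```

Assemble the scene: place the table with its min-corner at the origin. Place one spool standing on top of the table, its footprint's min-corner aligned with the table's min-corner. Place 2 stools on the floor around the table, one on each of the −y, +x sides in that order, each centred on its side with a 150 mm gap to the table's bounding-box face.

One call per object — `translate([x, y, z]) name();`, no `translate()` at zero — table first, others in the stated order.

table();
translate([0, 0, 687]) spool();
translate([762, -404, 0]) stool();
translate([1929, 165, 0]) stool();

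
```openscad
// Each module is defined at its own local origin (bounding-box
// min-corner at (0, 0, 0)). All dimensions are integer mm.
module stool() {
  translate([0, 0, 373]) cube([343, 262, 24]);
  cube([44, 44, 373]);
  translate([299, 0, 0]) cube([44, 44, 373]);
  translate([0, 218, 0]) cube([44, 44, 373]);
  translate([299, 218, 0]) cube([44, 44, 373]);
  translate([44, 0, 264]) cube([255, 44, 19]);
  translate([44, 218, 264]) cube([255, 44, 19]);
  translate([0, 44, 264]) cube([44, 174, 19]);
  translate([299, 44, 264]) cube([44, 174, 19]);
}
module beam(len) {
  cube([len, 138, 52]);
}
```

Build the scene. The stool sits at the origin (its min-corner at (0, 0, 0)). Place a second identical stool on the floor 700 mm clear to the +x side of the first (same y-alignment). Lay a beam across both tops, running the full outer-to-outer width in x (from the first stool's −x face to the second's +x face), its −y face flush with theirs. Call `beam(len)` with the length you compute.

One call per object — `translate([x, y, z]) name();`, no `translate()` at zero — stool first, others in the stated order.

stool();
translate([1043, 0, 0]) stool();
translate([0, 0, 397]) beam(1386);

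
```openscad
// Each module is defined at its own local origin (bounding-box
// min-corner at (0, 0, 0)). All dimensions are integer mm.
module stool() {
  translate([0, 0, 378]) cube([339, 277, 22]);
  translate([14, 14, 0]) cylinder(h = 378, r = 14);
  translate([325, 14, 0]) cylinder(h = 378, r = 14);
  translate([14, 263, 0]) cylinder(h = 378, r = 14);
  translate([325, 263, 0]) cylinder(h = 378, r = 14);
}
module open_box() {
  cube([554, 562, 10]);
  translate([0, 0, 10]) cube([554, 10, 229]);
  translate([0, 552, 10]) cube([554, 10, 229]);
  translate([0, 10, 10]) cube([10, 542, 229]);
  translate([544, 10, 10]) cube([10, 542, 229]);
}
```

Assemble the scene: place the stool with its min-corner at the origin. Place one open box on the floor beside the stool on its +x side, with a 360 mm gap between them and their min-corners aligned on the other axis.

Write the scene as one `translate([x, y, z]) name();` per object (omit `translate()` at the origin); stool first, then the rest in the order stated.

stool();
translate([699, 0, 0]) open_box();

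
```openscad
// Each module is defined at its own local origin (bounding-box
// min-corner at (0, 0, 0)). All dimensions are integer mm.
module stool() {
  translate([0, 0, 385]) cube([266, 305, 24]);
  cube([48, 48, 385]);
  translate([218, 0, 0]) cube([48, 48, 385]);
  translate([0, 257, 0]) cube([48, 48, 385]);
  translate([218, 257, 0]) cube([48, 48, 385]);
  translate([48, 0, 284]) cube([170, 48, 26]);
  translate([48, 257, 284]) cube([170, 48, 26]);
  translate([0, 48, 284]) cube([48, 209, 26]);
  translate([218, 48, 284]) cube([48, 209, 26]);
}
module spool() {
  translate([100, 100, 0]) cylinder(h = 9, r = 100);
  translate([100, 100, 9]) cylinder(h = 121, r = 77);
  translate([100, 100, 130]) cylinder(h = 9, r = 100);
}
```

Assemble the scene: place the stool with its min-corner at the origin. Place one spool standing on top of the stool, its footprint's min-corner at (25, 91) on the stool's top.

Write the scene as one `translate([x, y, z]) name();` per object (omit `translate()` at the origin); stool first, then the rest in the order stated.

stool();
translate([25, 91, 409]) spool();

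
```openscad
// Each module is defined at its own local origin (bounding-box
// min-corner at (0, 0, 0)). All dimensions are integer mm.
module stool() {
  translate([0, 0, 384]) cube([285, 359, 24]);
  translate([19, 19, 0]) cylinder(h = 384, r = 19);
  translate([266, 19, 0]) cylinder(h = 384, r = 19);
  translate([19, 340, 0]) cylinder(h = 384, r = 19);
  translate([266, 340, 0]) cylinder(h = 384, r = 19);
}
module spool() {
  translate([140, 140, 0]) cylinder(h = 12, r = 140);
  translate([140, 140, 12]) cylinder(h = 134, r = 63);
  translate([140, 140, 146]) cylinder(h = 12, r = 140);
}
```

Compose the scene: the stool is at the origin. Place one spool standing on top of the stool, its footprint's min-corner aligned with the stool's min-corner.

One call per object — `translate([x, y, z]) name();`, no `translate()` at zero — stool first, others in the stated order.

stool();
translate([0, 0, 408]) spool();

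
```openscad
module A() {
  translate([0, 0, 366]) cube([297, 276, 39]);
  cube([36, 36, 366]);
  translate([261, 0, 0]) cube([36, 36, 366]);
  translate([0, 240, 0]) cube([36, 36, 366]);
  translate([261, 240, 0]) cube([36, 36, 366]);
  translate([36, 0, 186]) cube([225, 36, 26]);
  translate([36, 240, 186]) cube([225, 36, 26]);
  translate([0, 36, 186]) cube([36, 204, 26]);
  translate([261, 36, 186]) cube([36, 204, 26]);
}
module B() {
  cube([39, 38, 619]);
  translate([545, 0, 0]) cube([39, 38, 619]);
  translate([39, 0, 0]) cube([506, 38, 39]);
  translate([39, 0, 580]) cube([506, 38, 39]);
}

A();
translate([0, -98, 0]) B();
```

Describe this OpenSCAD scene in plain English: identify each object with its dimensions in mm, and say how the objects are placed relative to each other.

A is a four-legged stool. The seat is a 297×276×39 mm slab whose top surface is at z = 405 mm; four square legs, each 36×36 mm in cross-section, run from the floor (z = 0) to the underside of the seat, each flush with a corner of the seat. Four stretchers, 36 mm wide and 26 mm tall, connect adjacent legs with their undersides at z = 186 mm, each running between the inner faces of the legs it joins and aligned with the legs' outer faces on the other axis.

B is a picture frame with a 506×541 mm rectangular opening (x by z) and a uniform 39 mm border on every side. Frame depth is 38 mm along y. It is built from two vertical stiles running the full outside height and two horizontal rails spanning the gap between the stiles.

The picture frame is on the floor beside the stool on its −y side.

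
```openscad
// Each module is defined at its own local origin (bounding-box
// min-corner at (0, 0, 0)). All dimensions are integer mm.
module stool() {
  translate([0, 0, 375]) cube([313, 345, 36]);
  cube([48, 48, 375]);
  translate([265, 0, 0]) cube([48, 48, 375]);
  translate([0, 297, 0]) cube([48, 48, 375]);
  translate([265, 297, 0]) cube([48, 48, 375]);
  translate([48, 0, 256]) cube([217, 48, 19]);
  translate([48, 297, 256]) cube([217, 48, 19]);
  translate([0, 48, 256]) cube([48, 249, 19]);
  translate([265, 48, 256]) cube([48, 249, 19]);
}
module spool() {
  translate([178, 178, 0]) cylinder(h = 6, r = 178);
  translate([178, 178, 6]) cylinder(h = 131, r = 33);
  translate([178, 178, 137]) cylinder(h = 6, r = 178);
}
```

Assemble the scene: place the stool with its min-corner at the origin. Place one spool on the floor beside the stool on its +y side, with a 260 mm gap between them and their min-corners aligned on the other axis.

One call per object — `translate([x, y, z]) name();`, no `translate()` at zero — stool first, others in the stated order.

stool();
translate([0, 605, 0]) spool();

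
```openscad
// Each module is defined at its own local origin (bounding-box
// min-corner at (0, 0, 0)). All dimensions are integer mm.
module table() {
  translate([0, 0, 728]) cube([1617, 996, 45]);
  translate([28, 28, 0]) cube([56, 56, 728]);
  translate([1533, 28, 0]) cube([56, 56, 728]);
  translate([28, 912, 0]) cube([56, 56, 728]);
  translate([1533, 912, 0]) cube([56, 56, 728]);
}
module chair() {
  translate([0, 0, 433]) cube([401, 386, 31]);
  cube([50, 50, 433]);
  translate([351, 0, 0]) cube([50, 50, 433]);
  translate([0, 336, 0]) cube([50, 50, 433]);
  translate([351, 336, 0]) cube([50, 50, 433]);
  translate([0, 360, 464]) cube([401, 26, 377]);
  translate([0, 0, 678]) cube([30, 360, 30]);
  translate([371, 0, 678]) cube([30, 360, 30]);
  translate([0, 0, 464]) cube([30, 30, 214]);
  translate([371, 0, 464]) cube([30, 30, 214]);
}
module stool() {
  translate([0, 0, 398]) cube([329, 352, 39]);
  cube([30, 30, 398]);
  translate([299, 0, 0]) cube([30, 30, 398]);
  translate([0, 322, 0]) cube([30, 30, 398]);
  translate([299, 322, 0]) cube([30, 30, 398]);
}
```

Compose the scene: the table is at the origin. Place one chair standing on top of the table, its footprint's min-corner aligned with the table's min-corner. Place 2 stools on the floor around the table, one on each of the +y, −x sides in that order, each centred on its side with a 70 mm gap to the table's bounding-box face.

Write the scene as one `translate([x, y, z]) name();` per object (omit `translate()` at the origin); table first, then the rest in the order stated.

table();
translate([0, 0, 773]) chair();
translate([644, 1066, 0]) stool();
translate([-399, 322, 0]) stool();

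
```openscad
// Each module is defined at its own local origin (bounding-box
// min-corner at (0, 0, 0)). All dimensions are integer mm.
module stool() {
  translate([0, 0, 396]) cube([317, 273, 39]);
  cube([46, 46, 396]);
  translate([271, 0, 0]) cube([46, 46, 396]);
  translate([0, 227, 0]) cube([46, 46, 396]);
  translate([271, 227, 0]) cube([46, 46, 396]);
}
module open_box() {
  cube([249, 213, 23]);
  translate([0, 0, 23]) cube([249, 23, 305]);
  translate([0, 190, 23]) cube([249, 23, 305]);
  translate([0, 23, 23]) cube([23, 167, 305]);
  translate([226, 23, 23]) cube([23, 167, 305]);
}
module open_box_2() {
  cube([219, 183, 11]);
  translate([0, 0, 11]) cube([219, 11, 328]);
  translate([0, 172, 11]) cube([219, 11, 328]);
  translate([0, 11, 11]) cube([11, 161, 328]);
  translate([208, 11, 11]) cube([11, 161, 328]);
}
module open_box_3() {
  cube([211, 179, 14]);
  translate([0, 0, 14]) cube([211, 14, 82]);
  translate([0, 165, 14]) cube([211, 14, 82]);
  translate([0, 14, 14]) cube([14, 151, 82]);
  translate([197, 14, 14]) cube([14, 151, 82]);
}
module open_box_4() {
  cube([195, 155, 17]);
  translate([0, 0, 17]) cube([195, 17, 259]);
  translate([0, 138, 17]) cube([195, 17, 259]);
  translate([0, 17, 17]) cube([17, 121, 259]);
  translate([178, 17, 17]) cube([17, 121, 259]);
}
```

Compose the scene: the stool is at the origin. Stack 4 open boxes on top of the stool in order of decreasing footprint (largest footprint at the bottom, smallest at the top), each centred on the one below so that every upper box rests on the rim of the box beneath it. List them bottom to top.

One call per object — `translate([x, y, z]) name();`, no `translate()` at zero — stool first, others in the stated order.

stool();
translate([34, 30, 435]) open_box();
translate([49, 45, 763]) open_box_2();
translate([53, 47, 1102]) open_box_3();
translate([61, 59, 1198]) open_box_4();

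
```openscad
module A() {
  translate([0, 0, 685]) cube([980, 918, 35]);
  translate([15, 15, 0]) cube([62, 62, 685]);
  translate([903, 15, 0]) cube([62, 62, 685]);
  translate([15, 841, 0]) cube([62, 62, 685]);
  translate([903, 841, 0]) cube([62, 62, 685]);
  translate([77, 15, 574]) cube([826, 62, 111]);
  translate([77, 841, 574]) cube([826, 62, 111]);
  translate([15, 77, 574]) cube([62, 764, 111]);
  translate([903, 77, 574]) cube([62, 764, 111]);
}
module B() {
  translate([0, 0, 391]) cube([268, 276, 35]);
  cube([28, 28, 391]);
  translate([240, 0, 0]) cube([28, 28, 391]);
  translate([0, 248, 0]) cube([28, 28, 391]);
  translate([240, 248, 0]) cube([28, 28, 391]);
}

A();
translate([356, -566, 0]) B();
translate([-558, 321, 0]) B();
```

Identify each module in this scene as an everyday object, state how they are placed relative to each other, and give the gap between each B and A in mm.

Each stool's nearest face is 290 mm from the table's bounding box.

A is a table. B is a stool. Two stools sit around the table at the −y, −x sides. The gap between each stool and the table is 290 mm.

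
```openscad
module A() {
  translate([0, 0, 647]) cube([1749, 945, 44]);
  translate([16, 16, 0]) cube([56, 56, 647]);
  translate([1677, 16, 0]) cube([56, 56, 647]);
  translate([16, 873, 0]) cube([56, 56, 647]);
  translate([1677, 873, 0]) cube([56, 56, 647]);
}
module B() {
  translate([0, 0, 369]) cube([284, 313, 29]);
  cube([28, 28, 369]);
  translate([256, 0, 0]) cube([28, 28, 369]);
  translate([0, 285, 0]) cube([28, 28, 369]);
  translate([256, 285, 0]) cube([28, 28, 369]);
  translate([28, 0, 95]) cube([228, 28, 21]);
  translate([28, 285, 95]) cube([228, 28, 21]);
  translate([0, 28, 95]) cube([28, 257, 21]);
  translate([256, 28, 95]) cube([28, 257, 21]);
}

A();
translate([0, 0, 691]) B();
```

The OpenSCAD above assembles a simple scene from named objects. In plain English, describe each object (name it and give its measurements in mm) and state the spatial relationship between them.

A is a table with a 1749×945 mm rectangular top, 44 mm thick, top surface at z = 691 mm, supported by four 56×56 mm square legs, each inset 16 mm from the nearest pair of top edges, running from the floor.

B is a four-legged stool. The seat is 284×313 mm, 29 mm thick, top at z = 398 mm. It stands on four square legs, each 28×28 mm in cross-section, from z = 0 to the seat underside, each flush with a corner of the seat. Four stretchers, 28 mm wide and 21 mm tall, connect adjacent legs with their undersides at z = 95 mm, each running between the inner faces of the legs it joins and aligned with the legs' outer faces on the other axis.

The stool is on top of the table.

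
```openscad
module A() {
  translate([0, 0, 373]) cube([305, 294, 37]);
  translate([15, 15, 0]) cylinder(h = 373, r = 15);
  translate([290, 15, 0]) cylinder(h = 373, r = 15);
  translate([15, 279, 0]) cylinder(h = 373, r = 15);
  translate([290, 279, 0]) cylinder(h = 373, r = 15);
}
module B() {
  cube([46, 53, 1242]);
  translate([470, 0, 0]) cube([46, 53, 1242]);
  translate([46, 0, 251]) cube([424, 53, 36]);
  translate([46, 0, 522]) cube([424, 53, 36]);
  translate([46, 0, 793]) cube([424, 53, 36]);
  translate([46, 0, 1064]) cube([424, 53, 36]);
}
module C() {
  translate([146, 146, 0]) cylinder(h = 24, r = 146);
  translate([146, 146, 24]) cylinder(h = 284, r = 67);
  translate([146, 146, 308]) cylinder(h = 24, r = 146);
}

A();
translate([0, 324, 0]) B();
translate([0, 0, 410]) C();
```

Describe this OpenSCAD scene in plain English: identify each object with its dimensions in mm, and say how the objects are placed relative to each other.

A is a four-legged stool. The seat is 305×294 mm, 37 mm thick, top at z = 410 mm. It stands on four round legs, each 30 mm in diameter, from z = 0 to the seat underside, each leg's axis is inset half a diameter from the nearest pair of seat edges (so the leg's bounding box is flush with the corner).

B is a wooden ladder with two side rails of 46×53 mm section and 1242 mm height, set 516 mm apart overall. Between them run 4 rectangular rungs (53 mm deep, 36 mm thick), front faces flush with the rails' −y face. The bottom of the first rung is 251 mm above the floor and each subsequent rung is 271 mm higher than the one below.

C is a spool: two coaxial disc flanges of radius 146 mm and thickness 24 mm, joined by a core cylinder of radius 67 mm and height 284 mm. The lower flange rests on z = 0 and the three cylinders share a vertical axis.

The ladder is on the floor beside the stool on its +y side. The spool is on top of the stool.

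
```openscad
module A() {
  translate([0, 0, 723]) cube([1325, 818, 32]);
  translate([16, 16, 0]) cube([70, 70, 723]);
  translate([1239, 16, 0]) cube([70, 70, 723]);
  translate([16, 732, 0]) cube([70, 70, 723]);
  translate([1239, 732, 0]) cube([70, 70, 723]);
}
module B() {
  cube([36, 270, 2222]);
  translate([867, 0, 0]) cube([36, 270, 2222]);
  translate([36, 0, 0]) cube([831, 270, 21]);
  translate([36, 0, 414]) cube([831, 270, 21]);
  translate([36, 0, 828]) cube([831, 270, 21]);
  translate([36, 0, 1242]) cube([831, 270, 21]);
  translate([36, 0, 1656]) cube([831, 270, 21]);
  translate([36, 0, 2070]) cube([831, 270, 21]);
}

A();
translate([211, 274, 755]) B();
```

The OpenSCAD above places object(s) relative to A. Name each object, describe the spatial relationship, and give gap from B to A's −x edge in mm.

A is a table. B is a bookshelf. The bookshelf is on top of the table, centred. The gap from the bookshelf to the table's −x edge is 211 mm.

The bookshelf's min-x is at 211; the table's min-x is 0; gap = 211 mm.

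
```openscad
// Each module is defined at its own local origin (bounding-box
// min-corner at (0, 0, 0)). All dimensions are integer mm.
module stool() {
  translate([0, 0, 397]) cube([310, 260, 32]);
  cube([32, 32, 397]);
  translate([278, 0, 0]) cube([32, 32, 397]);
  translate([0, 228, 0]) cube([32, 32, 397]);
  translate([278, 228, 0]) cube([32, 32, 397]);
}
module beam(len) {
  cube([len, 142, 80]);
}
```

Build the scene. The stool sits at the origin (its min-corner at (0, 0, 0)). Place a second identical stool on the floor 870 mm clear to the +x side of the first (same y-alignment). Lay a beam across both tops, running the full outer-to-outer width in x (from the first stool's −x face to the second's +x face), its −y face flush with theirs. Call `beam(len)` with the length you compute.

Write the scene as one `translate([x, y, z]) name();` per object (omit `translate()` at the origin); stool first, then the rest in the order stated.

stool();
translate([1180, 0, 0]) stool();
translate([0, 0, 429]) beam(1490);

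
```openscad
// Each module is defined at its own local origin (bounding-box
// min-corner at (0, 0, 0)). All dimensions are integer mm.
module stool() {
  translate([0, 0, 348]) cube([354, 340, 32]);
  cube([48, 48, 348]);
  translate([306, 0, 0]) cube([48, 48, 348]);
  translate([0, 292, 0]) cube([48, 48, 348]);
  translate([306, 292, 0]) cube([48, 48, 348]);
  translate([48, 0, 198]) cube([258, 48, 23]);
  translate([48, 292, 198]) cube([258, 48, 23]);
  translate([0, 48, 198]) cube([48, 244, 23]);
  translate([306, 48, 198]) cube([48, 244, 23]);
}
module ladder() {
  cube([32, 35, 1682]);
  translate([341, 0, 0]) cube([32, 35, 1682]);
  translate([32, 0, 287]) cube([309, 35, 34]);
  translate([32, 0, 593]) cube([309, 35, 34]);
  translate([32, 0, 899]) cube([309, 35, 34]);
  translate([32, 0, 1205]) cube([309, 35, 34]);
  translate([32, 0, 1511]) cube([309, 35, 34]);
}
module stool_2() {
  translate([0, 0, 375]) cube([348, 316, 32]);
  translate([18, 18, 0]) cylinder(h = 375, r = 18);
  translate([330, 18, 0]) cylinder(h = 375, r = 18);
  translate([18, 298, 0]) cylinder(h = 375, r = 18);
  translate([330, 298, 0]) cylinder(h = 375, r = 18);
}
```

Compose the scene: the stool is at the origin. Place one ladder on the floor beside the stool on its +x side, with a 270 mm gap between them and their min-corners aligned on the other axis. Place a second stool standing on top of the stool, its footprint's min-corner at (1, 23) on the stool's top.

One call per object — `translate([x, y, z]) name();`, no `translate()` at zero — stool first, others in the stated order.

stool();
translate([624, 0, 0]) ladder();
translate([1, 23, 380]) stool_2();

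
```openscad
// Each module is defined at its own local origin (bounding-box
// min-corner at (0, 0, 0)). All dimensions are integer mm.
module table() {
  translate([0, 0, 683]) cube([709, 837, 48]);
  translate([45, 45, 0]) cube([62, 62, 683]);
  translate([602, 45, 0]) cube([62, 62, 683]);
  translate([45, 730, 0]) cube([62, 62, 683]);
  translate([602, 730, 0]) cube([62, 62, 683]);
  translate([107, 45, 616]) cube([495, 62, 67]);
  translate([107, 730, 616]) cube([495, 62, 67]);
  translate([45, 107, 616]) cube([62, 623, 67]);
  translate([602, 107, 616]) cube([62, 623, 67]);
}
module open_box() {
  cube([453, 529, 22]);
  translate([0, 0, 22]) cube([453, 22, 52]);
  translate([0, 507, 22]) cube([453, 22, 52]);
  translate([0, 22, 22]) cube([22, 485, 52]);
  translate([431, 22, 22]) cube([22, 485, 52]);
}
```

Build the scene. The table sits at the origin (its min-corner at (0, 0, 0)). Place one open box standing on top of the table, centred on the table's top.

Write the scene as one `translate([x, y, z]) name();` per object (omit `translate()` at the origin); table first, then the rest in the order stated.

table();
translate([128, 154, 731]) open_box();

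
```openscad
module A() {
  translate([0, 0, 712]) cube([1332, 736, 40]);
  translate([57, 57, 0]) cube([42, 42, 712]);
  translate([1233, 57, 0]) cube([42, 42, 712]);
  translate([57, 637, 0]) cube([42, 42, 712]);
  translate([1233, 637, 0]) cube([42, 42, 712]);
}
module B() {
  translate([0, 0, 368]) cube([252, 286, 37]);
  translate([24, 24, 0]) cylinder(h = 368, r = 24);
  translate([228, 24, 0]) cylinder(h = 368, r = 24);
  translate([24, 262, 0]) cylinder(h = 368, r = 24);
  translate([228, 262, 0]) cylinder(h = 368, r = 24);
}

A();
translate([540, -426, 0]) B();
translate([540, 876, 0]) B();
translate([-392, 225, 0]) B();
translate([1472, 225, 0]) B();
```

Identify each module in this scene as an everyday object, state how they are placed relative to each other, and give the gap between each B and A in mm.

A is a table. B is a stool. Four stools sit around the table at the −y, +y, −x, +x sides. The gap between each stool and the table is 140 mm.

Each stool's nearest face is 140 mm from the table's bounding box.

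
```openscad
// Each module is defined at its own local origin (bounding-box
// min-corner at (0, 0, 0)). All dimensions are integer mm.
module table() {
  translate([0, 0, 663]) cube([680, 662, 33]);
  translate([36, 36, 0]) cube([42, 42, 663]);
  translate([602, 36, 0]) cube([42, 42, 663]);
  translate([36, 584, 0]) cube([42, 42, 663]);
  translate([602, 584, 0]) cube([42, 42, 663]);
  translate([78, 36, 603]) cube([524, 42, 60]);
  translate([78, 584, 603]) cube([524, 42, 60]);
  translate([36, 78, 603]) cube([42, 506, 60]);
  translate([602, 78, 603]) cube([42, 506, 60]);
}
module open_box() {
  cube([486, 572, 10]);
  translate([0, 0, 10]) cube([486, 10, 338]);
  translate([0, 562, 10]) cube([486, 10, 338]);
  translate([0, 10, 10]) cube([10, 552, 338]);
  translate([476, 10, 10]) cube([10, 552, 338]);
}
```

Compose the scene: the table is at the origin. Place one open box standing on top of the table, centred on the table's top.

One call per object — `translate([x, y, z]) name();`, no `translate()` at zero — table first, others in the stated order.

table();
translate([97, 45, 696]) open_box();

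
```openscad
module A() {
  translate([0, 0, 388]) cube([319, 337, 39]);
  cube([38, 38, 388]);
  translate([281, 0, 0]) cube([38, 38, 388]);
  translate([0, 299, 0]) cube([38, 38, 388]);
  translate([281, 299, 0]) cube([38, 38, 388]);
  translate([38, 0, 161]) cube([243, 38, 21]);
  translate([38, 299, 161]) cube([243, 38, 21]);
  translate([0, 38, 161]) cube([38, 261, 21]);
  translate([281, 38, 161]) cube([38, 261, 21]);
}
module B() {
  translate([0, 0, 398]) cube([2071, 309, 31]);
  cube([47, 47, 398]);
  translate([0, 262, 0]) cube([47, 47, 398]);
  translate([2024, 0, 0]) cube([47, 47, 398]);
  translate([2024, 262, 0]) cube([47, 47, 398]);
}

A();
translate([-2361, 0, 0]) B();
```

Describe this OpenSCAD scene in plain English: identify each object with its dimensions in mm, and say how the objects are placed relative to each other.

A is a four-legged stool. The seat is a 319×337×39 mm slab whose top surface is at z = 427 mm; four square legs, each 38×38 mm in cross-section, run from the floor (z = 0) to the underside of the seat, each flush with a corner of the seat. Four stretchers, 38 mm wide and 21 mm tall, connect adjacent legs with their undersides at z = 161 mm, each running between the inner faces of the legs it joins and aligned with the legs' outer faces on the other axis.

B is a bench: a 2071×309 mm seat slab, 31 mm thick, top at z = 429 mm, on four 47×47 mm square legs flush with the seat corners and standing on z = 0.

The bench is on the floor beside the stool on its −x side.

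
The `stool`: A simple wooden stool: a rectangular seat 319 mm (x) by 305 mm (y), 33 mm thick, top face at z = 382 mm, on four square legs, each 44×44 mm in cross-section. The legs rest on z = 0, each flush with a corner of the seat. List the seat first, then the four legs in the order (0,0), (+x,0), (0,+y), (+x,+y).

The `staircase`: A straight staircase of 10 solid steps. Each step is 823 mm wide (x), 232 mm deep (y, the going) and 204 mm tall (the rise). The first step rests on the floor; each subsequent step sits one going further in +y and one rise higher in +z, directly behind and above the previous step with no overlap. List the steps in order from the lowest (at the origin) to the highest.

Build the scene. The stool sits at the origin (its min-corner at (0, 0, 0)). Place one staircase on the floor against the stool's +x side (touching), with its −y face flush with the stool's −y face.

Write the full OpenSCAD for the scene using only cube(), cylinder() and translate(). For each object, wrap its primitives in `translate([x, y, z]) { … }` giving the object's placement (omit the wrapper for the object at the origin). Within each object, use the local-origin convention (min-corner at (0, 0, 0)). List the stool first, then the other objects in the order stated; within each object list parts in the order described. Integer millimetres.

translate([0, 0, 349]) cube([319, 305, 33]);
cube([44, 44, 349]);
translate([275, 0, 0]) cube([44, 44, 349]);
translate([0, 261, 0]) cube([44, 44, 349]);
translate([275, 261, 0]) cube([44, 44, 349]);
translate([319, 0, 0]) {
  cube([823, 232, 204]);
  translate([0, 232, 204]) cube([823, 232, 204]);
  translate([0, 464, 408]) cube([823, 232, 204]);
  translate([0, 696, 612]) cube([823, 232, 204]);
  translate([0, 928, 816]) cube([823, 232, 204]);
  translate([0, 1160, 1020]) cube([823, 232, 204]);
  translate([0, 1392, 1224]) cube([823, 232, 204]);
  translate([0, 1624, 1428]) cube([823, 232, 204]);
  translate([0, 1856, 1632]) cube([823, 232, 204]);
  translate([0, 2088, 1836]) cube([823, 232, 204]);
}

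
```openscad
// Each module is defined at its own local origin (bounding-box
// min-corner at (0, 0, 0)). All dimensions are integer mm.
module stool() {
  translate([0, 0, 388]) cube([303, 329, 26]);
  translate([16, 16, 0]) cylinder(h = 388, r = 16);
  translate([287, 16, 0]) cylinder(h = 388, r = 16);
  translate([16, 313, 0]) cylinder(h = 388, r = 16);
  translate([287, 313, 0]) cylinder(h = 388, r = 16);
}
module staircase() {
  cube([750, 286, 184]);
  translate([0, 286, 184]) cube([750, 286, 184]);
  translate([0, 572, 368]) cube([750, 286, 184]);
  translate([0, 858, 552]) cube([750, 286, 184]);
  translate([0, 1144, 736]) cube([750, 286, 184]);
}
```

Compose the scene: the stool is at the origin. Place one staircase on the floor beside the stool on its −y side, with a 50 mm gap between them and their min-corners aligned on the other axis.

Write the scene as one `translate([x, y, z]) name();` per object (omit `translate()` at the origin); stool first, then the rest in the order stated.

stool();
translate([0, -1480, 0]) staircase();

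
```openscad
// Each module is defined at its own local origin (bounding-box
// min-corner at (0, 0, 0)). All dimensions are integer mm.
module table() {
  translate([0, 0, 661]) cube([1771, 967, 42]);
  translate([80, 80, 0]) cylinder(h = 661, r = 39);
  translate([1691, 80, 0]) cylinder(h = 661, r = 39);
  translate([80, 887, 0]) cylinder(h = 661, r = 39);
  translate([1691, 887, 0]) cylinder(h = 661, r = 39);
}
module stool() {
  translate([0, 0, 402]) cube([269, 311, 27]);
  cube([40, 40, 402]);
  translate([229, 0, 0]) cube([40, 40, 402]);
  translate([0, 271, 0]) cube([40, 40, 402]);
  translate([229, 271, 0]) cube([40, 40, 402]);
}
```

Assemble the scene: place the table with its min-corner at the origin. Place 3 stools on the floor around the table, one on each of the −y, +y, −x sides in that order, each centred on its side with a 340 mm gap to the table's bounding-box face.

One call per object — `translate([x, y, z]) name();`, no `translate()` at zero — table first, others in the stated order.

table();
translate([751, -651, 0]) stool();
translate([751, 1307, 0]) stool();
translate([-609, 328, 0]) stool();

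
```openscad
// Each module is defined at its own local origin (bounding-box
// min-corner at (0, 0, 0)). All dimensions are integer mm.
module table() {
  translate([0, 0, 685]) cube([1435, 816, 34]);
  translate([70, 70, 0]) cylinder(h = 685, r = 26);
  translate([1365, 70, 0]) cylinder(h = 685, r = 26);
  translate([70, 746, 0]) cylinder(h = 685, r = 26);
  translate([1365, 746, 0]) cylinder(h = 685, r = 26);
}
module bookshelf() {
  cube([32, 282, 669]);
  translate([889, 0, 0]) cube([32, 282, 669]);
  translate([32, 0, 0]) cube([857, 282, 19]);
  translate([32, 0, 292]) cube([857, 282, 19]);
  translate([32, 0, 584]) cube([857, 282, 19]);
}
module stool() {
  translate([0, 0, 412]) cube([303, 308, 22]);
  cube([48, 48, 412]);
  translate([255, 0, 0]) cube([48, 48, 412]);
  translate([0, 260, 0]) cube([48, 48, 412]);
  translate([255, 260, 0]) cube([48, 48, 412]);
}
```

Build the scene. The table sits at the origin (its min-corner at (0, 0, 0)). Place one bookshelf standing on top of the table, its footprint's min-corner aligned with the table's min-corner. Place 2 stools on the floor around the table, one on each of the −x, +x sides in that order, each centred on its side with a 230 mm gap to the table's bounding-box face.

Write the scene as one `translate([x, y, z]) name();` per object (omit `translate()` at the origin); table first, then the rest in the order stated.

table();
translate([0, 0, 719]) bookshelf();
translate([-533, 254, 0]) stool();
translate([1665, 254, 0]) stool();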